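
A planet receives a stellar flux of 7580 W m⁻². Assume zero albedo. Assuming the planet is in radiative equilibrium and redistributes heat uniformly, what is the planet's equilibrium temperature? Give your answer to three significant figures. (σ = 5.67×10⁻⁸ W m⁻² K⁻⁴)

T_eq ≈ 428 K

Energy balance: absorbed = emitted ⇒ πR²·S(1−A) = 4πR²·σT_eq⁴, so T_eq⁴ = S(1−A)/(4σ).
T_eq = [7580 × 1.00 / (4 × 5.67×10⁻⁸)]^(1/4) = (3.34×10¹⁰)^(1/4) = 428 K.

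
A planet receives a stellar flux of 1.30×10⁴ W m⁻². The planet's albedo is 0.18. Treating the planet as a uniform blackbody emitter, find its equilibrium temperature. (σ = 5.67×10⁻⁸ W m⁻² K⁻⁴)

Energy balance: absorbed = emitted ⇒ πR²·S(1−A) = 4πR²·σT_eq⁴, so T_eq⁴ = S(1−A)/(4σ).
T_eq = [1.30×10⁴ × 0.82 / (4 × 5.67×10⁻⁸)]^(1/4) = (4.70×10¹⁰)^(1/4) = 466 K.

T_eq ≈ 466 K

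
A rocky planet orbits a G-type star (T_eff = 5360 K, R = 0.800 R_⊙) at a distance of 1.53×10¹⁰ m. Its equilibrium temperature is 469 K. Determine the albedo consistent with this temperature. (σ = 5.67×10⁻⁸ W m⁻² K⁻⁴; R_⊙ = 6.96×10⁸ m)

R_⋆ = 0.800 × 6.96×10⁸ = 5.57×10⁸ m.
L = 4πR_⋆²σT_⋆⁴ = 4π(5.57×10⁸)² × 5.67×10⁻⁸ × (5360)⁴ = 1.82×10²⁶ W.
S = L/(4πd²) = 6.20×10⁴ W m⁻².
From T_eq⁴ = S(1−A)/(4σ): 1−A = 4σT_eq⁴/S.
1−A = 4 × 5.67×10⁻⁸ × (469)⁴ / 6.20×10⁴ = 0.177.

A ≈ 0.82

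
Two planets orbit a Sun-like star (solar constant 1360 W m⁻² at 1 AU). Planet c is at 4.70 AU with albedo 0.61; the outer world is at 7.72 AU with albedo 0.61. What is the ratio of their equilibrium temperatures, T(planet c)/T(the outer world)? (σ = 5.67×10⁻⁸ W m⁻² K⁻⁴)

T_eq = [S₀(1−A)/(4σd²)]^(1/4), so T ∝ (1−A)^(1/4) / √d.
T₁ = [1360×0.39/(4×5.67×10⁻⁸×4.70²)]^(1/4) = 101.44 K.
T₂ = [1360×0.39/(4×5.67×10⁻⁸×7.72²)]^(1/4) = 79.15 K.

T₁/T₂ ≈ 1.282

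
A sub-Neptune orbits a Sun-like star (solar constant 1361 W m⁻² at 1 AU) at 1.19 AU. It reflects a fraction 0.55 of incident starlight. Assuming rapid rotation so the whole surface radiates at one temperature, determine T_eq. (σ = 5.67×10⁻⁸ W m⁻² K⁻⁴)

Flux at 1.19 AU: S = 1361/1.19² = 961 W m⁻².
Energy balance: absorbed = emitted ⇒ πR²·S(1−A) = 4πR²·σT_eq⁴, so T_eq⁴ = S(1−A)/(4σ).
T_eq = [961 × 0.45 / (4 × 5.67×10⁻⁸)]^(1/4) = (1.91×10⁹)^(1/4) = 209 K.

T_eq ≈ 209 K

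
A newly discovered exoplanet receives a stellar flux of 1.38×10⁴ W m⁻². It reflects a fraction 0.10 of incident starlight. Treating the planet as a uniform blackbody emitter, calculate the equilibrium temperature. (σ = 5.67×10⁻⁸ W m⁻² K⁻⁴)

Energy balance: absorbed = emitted ⇒ πR²·S(1−A) = 4πR²·σT_eq⁴, so T_eq⁴ = S(1−A)/(4σ).
T_eq = [1.38×10⁴ × 0.90 / (4 × 5.67×10⁻⁸)]^(1/4) = (5.48×10¹⁰)^(1/4) = 484 K.

T_eq ≈ 484 K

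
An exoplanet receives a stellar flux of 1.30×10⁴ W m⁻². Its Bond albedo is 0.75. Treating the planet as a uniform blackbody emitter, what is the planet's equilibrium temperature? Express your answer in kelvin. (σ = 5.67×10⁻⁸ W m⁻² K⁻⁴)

T_eq ≈ 346 K

Energy balance: absorbed = emitted ⇒ πR²·S(1−A) = 4πR²·σT_eq⁴, so T_eq⁴ = S(1−A)/(4σ).
T_eq = [1.30×10⁴ × 0.25 / (4 × 5.67×10⁻⁸)]^(1/4) = (1.43×10¹⁰)^(1/4) = 346 K.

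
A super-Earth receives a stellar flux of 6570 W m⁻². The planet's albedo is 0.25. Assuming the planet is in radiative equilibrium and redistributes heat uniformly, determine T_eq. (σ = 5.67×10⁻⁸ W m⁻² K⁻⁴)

Energy balance: absorbed = emitted ⇒ πR²·S(1−A) = 4πR²·σT_eq⁴, so T_eq⁴ = S(1−A)/(4σ).
T_eq = [6570 × 0.75 / (4 × 5.67×10⁻⁸)]^(1/4) = (2.17×10¹⁰)^(1/4) = 384 K.

T_eq ≈ 384 K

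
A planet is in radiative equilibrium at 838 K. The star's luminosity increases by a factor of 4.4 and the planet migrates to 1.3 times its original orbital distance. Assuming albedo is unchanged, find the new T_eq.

T_eq ∝ L^(1/4) · d^(−1/2).
T′ = 838 × 4.4^(1/4) / 1.3^(1/2) = 1060 K.

T_eq ≈ 1060 K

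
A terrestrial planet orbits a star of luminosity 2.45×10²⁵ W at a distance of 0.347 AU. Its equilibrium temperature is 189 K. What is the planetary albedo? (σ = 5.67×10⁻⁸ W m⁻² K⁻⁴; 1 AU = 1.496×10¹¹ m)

d = 0.347 AU = 5.19×10¹⁰ m.
Flux: S = L/(4πd²) = 2.45×10²⁵/(4π×(5.19×10¹⁰)²) = 723 W m⁻².
From T_eq⁴ = S(1−A)/(4σ): 1−A = 4σT_eq⁴/S.
1−A = 4 × 5.67×10⁻⁸ × (189)⁴ / 723 = 0.400.

A ≈ 0.60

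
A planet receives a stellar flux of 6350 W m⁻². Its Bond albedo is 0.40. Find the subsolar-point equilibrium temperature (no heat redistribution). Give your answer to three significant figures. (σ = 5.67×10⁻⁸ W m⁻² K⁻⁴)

T_ss ≈ 509 K

At the subsolar point the surface absorbs S(1−A) and emits σT⁴ per unit area — no factor of 4, since only the local patch is in balance.
T = [6350 × 0.60 / 5.67×10⁻⁸]^(1/4) = (6.72×10¹⁰)^(1/4) = 509 K.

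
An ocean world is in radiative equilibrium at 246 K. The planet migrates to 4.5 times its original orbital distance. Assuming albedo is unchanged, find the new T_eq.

T_eq ≈ 116 K

T_eq ∝ L^(1/4) · d^(−1/2).
T′ = 246 / 4.5^(1/2) = 116 K.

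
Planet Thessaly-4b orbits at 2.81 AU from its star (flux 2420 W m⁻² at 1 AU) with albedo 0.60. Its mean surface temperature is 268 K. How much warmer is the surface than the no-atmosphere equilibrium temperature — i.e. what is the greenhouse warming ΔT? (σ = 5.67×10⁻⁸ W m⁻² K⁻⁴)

ΔT ≈ 115.5 K

S = 2420/2.81² = 306.5 W m⁻².
T_eq = [S(1−A)/(4σ)]^(1/4) = [306.5×0.40/(4×5.67×10⁻⁸)]^(1/4) = 152.5 K.
ΔT = T_surf − T_eq = 268 − 152.5.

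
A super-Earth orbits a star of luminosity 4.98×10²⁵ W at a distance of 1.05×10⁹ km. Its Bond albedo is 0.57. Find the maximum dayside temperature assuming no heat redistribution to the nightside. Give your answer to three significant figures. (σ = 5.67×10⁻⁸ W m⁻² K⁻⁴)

T_ss ≈ 72.3 K

d = 1.05×10⁹ km = 1.05×10¹² m.
Flux: S = L/(4πd²) = 4.98×10²⁵/(4π×(1.05×10¹²)²) = 3.59 W m⁻².
With no redistribution each surface element balances locally: S(1−A) = σT⁴.
T = [3.59 × 0.43 / 5.67×10⁻⁸]^(1/4) = (2.73×10⁷)^(1/4) = 72.3 K.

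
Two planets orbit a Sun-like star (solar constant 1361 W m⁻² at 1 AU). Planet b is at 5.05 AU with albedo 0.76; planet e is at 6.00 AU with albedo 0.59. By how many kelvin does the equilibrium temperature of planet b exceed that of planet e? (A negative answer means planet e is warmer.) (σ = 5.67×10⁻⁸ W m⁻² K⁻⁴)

ΔT ≈ -4.2 K

T_eq = [S₀(1−A)/(4σd²)]^(1/4), so T ∝ (1−A)^(1/4) / √d.
T₁ = [1361×0.24/(4×5.67×10⁻⁸×5.05²)]^(1/4) = 86.69 K.
T₂ = [1361×0.41/(4×5.67×10⁻⁸×6.00²)]^(1/4) = 90.92 K.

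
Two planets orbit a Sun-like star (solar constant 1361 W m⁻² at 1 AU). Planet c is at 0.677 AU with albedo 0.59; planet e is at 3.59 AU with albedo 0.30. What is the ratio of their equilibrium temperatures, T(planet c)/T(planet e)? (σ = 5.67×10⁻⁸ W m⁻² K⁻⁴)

T₁/T₂ ≈ 2.015

T_eq = [S₀(1−A)/(4σd²)]^(1/4), so T ∝ (1−A)^(1/4) / √d.
T₁ = [1361×0.41/(4×5.67×10⁻⁸×0.677²)]^(1/4) = 270.68 K.
T₂ = [1361×0.70/(4×5.67×10⁻⁸×3.59²)]^(1/4) = 134.36 K.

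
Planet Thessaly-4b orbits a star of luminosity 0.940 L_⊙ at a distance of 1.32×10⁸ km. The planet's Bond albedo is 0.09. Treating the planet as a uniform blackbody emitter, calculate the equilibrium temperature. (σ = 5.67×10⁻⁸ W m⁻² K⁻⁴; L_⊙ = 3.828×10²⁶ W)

d = 1.32×10⁸ km = 1.32×10¹¹ m.
L = 0.940 × 3.828×10²⁶ = 3.60×10²⁶ W.
Flux: S = L/(4πd²) = 3.60×10²⁶/(4π×(1.32×10¹¹)²) = 1640 W m⁻².
Energy balance: absorbed = emitted ⇒ πR²·S(1−A) = 4πR²·σT_eq⁴, so T_eq⁴ = S(1−A)/(4σ).
T_eq = [1640 × 0.91 / (4 × 5.67×10⁻⁸)]^(1/4) = (6.59×10⁹)^(1/4) = 285 K.

T_eq ≈ 285 K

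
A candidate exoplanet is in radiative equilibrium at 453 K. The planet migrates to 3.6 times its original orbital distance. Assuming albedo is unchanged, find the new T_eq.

T_eq ∝ L^(1/4) · d^(−1/2).
T′ = 453 / 3.6^(1/2) = 239 K.

T_eq ≈ 239 K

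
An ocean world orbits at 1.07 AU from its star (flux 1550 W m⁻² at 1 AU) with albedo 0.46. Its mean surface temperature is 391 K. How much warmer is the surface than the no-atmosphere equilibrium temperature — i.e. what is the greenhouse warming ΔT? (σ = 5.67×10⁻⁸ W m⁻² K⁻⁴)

ΔT ≈ 152.7 K

S = 1550/1.07² = 1354 W m⁻².
T_eq = [S(1−A)/(4σ)]^(1/4) = [1354×0.54/(4×5.67×10⁻⁸)]^(1/4) = 238.3 K.
ΔT = T_surf − T_eq = 391 − 238.3.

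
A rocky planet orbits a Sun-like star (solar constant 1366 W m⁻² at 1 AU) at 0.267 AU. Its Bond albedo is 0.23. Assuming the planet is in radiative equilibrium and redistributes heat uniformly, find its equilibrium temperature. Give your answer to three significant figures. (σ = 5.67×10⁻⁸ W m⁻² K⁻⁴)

T_eq ≈ 505 K

Flux at 0.267 AU: S = 1366/0.267² = 1.92×10⁴ W m⁻².
Energy balance: absorbed = emitted ⇒ πR²·S(1−A) = 4πR²·σT_eq⁴, so T_eq⁴ = S(1−A)/(4σ).
T_eq = [1.92×10⁴ × 0.77 / (4 × 5.67×10⁻⁸)]^(1/4) = (6.51×10¹⁰)^(1/4) = 505 K.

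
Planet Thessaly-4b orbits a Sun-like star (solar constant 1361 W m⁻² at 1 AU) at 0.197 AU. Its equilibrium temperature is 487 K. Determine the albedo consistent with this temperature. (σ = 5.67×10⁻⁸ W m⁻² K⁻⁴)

Flux at 0.197 AU: S = 1361/0.197² = 3.51×10⁴ W m⁻².
From T_eq⁴ = S(1−A)/(4σ): 1−A = 4σT_eq⁴/S.
1−A = 4 × 5.67×10⁻⁸ × (487)⁴ / 3.51×10⁴ = 0.364.

A ≈ 0.64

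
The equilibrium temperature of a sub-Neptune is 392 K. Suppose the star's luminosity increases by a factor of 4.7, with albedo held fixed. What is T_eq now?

T_eq ∝ L^(1/4) · d^(−1/2).
T′ = 392 × 4.7^(1/4) = 577 K.

T_eq ≈ 577 K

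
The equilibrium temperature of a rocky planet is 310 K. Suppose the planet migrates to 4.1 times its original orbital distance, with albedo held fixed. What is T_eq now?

T_eq ≈ 153 K

T_eq ∝ L^(1/4) · d^(−1/2).
T′ = 310 / 4.1^(1/2) = 153 K.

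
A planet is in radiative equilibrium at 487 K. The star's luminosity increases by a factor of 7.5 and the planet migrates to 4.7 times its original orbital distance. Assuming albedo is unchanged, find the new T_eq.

T_eq ∝ L^(1/4) · d^(−1/2).
T′ = 487 × 7.5^(1/4) / 4.7^(1/2) = 372 K.

T_eq ≈ 372 K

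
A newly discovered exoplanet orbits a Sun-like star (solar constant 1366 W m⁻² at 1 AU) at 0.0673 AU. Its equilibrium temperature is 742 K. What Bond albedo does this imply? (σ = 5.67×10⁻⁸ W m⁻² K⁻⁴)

A ≈ 0.77

Flux at 0.0673 AU: S = 1366/0.0673² = 3.02×10⁵ W m⁻².
From T_eq⁴ = S(1−A)/(4σ): 1−A = 4σT_eq⁴/S.
1−A = 4 × 5.67×10⁻⁸ × (742)⁴ / 3.02×10⁵ = 0.228.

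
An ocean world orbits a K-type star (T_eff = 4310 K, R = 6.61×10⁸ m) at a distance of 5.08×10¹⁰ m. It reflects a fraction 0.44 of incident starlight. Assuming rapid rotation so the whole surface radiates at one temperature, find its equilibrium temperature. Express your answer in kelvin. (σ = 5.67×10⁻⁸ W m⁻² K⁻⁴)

T_eq ≈ 301 K

L = 4πR_⋆²σT_⋆⁴ = 4π(6.61×10⁸)² × 5.67×10⁻⁸ × (4310)⁴ = 1.07×10²⁶ W.
S = L/(4πd²) = 3310 W m⁻².
Energy balance: absorbed = emitted ⇒ πR²·S(1−A) = 4πR²·σT_eq⁴, so T_eq⁴ = S(1−A)/(4σ).
T_eq = [3310 × 0.56 / (4 × 5.67×10⁻⁸)]^(1/4) = (8.18×10⁹)^(1/4) = 301 K.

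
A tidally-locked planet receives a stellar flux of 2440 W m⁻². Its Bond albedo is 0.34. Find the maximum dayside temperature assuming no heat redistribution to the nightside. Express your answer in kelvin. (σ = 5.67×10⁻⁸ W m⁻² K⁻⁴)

T_ss ≈ 411 K

With no redistribution each surface element balances locally: S(1−A) = σT⁴.
T = [2440 × 0.66 / 5.67×10⁻⁸]^(1/4) = (2.84×10¹⁰)^(1/4) = 411 K.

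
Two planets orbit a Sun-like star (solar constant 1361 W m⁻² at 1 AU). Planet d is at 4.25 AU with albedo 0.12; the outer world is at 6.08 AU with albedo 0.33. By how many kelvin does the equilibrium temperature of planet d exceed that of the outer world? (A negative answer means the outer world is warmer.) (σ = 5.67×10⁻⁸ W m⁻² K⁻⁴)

ΔT ≈ 28.6 K

T_eq = [S₀(1−A)/(4σd²)]^(1/4), so T ∝ (1−A)^(1/4) / √d.
T₁ = [1361×0.88/(4×5.67×10⁻⁸×4.25²)]^(1/4) = 130.76 K.
T₂ = [1361×0.67/(4×5.67×10⁻⁸×6.08²)]^(1/4) = 102.12 K.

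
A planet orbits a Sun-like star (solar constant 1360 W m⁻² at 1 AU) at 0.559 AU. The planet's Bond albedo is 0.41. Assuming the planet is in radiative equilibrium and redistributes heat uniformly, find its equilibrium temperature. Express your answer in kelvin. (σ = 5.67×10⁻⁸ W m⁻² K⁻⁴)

Flux at 0.559 AU: S = 1360/0.559² = 4350 W m⁻².
Energy balance: absorbed = emitted ⇒ πR²·S(1−A) = 4πR²·σT_eq⁴, so T_eq⁴ = S(1−A)/(4σ).
T_eq = [4350 × 0.59 / (4 × 5.67×10⁻⁸)]^(1/4) = (1.13×10¹⁰)^(1/4) = 326 K.

T_eq ≈ 326 K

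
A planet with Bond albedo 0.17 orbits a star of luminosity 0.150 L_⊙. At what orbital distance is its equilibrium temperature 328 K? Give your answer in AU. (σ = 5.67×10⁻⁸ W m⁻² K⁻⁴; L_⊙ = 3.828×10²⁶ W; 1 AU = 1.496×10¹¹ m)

L = 0.150 × 3.828×10²⁶ = 5.74×10²⁵ W.
From T_eq⁴ = L(1−A)/(16πσd²): d = √[L(1−A)/(16πσT_eq⁴)].
d = √[5.74×10²⁵ × 0.83 / (16π × 5.67×10⁻⁸ × (328)⁴)] = 3.80×10¹⁰ m = 0.254 AU.

d ≈ 0.254 AU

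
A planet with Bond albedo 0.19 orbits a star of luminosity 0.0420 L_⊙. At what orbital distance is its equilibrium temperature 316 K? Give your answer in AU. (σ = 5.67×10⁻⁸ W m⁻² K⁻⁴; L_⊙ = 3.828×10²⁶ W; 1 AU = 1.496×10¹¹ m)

L = 0.0420 × 3.828×10²⁶ = 1.61×10²⁵ W.
From T_eq⁴ = L(1−A)/(16πσd²): d = √[L(1−A)/(16πσT_eq⁴)].
d = √[1.61×10²⁵ × 0.81 / (16π × 5.67×10⁻⁸ × (316)⁴)] = 2.14×10¹⁰ m = 0.143 AU.

d ≈ 0.143 AU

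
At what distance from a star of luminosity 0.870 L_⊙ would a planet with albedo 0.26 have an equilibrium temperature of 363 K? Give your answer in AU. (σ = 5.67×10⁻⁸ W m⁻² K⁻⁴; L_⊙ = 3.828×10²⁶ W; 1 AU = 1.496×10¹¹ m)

d ≈ 0.472 AU

L = 0.870 × 3.828×10²⁶ = 3.33×10²⁶ W.
From T_eq⁴ = L(1−A)/(16πσd²): d = √[L(1−A)/(16πσT_eq⁴)].
d = √[3.33×10²⁶ × 0.74 / (16π × 5.67×10⁻⁸ × (363)⁴)] = 7.06×10¹⁰ m = 0.472 AU.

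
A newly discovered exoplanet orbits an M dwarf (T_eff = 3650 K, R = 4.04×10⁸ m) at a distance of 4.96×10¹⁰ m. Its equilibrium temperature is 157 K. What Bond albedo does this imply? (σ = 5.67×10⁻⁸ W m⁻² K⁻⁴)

A ≈ 0.79

L = 4πR_⋆²σT_⋆⁴ = 4π(4.04×10⁸)² × 5.67×10⁻⁸ × (3650)⁴ = 2.06×10²⁵ W.
S = L/(4πd²) = 668 W m⁻².
From T_eq⁴ = S(1−A)/(4σ): 1−A = 4σT_eq⁴/S.
1−A = 4 × 5.67×10⁻⁸ × (157)⁴ / 668 = 0.206.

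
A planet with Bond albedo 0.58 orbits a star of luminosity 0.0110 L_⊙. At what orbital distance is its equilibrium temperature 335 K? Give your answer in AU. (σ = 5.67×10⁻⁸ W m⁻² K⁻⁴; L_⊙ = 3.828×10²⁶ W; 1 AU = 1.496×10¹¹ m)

L = 0.0110 × 3.828×10²⁶ = 4.21×10²⁴ W.
From T_eq⁴ = L(1−A)/(16πσd²): d = √[L(1−A)/(16πσT_eq⁴)].
d = √[4.21×10²⁴ × 0.42 / (16π × 5.67×10⁻⁸ × (335)⁴)] = 7.02×10⁹ m = 0.0469 AU.

d ≈ 0.0469 AU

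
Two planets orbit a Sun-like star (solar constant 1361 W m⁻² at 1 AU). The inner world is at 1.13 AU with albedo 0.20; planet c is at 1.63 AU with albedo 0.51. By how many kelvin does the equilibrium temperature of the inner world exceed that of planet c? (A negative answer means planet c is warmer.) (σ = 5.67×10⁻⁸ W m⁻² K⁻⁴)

T_eq = [S₀(1−A)/(4σd²)]^(1/4), so T ∝ (1−A)^(1/4) / √d.
T₁ = [1361×0.80/(4×5.67×10⁻⁸×1.13²)]^(1/4) = 247.62 K.
T₂ = [1361×0.49/(4×5.67×10⁻⁸×1.63²)]^(1/4) = 182.39 K.

ΔT ≈ 65.2 K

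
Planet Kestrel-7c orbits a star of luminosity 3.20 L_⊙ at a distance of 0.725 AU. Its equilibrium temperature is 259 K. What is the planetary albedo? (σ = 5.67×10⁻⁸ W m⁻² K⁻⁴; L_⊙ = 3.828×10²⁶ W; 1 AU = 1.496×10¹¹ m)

d = 0.725 AU = 1.08×10¹¹ m.
L = 3.20 × 3.828×10²⁶ = 1.22×10²⁷ W.
Flux: S = L/(4πd²) = 1.22×10²⁷/(4π×(1.08×10¹¹)²) = 8290 W m⁻².
From T_eq⁴ = S(1−A)/(4σ): 1−A = 4σT_eq⁴/S.
1−A = 4 × 5.67×10⁻⁸ × (259)⁴ / 8290 = 0.123.

A ≈ 0.88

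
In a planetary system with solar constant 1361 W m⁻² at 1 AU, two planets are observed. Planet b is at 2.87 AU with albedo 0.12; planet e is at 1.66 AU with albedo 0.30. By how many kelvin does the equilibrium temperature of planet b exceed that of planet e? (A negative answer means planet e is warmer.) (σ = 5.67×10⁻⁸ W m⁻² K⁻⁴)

ΔT ≈ -38.5 K

T_eq = [S₀(1−A)/(4σd²)]^(1/4), so T ∝ (1−A)^(1/4) / √d.
T₁ = [1361×0.88/(4×5.67×10⁻⁸×2.87²)]^(1/4) = 159.12 K.
T₂ = [1361×0.70/(4×5.67×10⁻⁸×1.66²)]^(1/4) = 197.59 K.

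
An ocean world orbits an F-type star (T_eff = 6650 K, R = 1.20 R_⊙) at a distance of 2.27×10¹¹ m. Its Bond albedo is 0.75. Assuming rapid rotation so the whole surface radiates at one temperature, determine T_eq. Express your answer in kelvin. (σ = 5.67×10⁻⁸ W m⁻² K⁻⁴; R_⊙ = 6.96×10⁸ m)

R_⋆ = 1.20 × 6.96×10⁸ = 8.35×10⁸ m.
L = 4πR_⋆²σT_⋆⁴ = 4π(8.35×10⁸)² × 5.67×10⁻⁸ × (6650)⁴ = 9.72×10²⁶ W.
S = L/(4πd²) = 1500 W m⁻².
Energy balance: absorbed = emitted ⇒ πR²·S(1−A) = 4πR²·σT_eq⁴, so T_eq⁴ = S(1−A)/(4σ).
T_eq = [1500 × 0.25 / (4 × 5.67×10⁻⁸)]^(1/4) = (1.65×10⁹)^(1/4) = 202 K.

T_eq ≈ 202 K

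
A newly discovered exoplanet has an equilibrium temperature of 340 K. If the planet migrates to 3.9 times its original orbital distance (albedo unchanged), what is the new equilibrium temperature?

T_eq ≈ 172 K

T_eq ∝ L^(1/4) · d^(−1/2).
T′ = 340 / 3.9^(1/2) = 172 K.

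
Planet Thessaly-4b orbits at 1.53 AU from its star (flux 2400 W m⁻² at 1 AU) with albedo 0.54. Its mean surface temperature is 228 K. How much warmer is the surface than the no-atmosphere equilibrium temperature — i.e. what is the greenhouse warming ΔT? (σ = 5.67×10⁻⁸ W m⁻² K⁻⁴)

S = 2400/1.53² = 1025 W m⁻².
T_eq = [S(1−A)/(4σ)]^(1/4) = [1025×0.46/(4×5.67×10⁻⁸)]^(1/4) = 213.5 K.
ΔT = T_surf − T_eq = 228 − 213.5.

ΔT ≈ 14.5 K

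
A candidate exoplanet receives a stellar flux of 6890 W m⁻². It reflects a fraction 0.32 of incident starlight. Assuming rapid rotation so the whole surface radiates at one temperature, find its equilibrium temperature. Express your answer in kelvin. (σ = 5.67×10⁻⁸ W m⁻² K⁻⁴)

T_eq ≈ 379 K

Energy balance: absorbed = emitted ⇒ πR²·S(1−A) = 4πR²·σT_eq⁴, so T_eq⁴ = S(1−A)/(4σ).
T_eq = [6890 × 0.68 / (4 × 5.67×10⁻⁸)]^(1/4) = (2.07×10¹⁰)^(1/4) = 379 K.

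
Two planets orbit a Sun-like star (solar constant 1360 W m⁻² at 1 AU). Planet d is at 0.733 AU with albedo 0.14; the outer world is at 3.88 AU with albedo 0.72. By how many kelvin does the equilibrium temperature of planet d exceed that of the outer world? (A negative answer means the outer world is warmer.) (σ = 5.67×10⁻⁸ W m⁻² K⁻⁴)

ΔT ≈ 210.2 K

T_eq = [S₀(1−A)/(4σd²)]^(1/4), so T ∝ (1−A)^(1/4) / √d.
T₁ = [1360×0.86/(4×5.67×10⁻⁸×0.733²)]^(1/4) = 313.00 K.
T₂ = [1360×0.28/(4×5.67×10⁻⁸×3.88²)]^(1/4) = 102.77 K.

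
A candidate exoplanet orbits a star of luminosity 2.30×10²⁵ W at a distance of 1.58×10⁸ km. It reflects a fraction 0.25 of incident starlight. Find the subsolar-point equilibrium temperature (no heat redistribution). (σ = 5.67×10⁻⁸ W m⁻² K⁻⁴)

d = 1.58×10⁸ km = 1.58×10¹¹ m.
Flux: S = L/(4πd²) = 2.30×10²⁵/(4π×(1.58×10¹¹)²) = 73.3 W m⁻².
At the subsolar point the surface absorbs S(1−A) and emits σT⁴ per unit area — no factor of 4, since only the local patch is in balance.
T = [73.3 × 0.75 / 5.67×10⁻⁸]^(1/4) = (9.70×10⁸)^(1/4) = 176 K.

T_ss ≈ 176 K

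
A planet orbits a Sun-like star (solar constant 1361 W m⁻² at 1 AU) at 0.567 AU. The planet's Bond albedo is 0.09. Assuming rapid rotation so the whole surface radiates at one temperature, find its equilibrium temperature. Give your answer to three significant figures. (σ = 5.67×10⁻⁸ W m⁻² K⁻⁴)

T_eq ≈ 361 K

Flux at 0.567 AU: S = 1361/0.567² = 4230 W m⁻².
Energy balance: absorbed = emitted ⇒ πR²·S(1−A) = 4πR²·σT_eq⁴, so T_eq⁴ = S(1−A)/(4σ).
T_eq = [4230 × 0.91 / (4 × 5.67×10⁻⁸)]^(1/4) = (1.70×10¹⁰)^(1/4) = 361 K.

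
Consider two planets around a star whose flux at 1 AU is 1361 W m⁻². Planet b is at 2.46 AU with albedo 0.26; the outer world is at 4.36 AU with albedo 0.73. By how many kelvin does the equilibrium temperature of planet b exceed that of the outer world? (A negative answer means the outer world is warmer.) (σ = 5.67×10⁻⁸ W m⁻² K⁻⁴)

T_eq = [S₀(1−A)/(4σd²)]^(1/4), so T ∝ (1−A)^(1/4) / √d.
T₁ = [1361×0.74/(4×5.67×10⁻⁸×2.46²)]^(1/4) = 164.59 K.
T₂ = [1361×0.27/(4×5.67×10⁻⁸×4.36²)]^(1/4) = 96.08 K.

ΔT ≈ 68.5 K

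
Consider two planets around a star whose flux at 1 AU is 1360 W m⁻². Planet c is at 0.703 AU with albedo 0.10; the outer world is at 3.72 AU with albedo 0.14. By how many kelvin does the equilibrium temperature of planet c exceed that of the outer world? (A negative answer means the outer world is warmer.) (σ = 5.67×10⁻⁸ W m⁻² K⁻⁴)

ΔT ≈ 184.3 K

T_eq = [S₀(1−A)/(4σd²)]^(1/4), so T ∝ (1−A)^(1/4) / √d.
T₁ = [1360×0.90/(4×5.67×10⁻⁸×0.703²)]^(1/4) = 323.26 K.
T₂ = [1360×0.86/(4×5.67×10⁻⁸×3.72²)]^(1/4) = 138.94 K.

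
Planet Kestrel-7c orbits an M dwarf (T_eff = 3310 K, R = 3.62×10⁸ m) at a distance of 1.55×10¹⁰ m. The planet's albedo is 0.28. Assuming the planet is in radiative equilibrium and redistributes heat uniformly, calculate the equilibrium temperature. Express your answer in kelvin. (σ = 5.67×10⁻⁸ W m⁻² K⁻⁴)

L = 4πR_⋆²σT_⋆⁴ = 4π(3.62×10⁸)² × 5.67×10⁻⁸ × (3310)⁴ = 1.12×10²⁵ W.
S = L/(4πd²) = 3710 W m⁻².
Energy balance: absorbed = emitted ⇒ πR²·S(1−A) = 4πR²·σT_eq⁴, so T_eq⁴ = S(1−A)/(4σ).
T_eq = [3710 × 0.72 / (4 × 5.67×10⁻⁸)]^(1/4) = (1.18×10¹⁰)^(1/4) = 329 K.

T_eq ≈ 329 K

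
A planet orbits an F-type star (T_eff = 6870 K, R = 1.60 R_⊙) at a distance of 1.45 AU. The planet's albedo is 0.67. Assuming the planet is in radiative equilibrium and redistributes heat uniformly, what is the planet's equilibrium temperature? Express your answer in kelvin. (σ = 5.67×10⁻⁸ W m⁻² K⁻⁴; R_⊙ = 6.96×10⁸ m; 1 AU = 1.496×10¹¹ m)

R_⋆ = 1.60 × 6.96×10⁸ = 1.11×10⁹ m.
d = 1.45 AU = 2.17×10¹¹ m.
L = 4πR_⋆²σT_⋆⁴ = 4π(1.11×10⁹)² × 5.67×10⁻⁸ × (6870)⁴ = 1.97×10²⁷ W.
S = L/(4πd²) = 3330 W m⁻².
Energy balance: absorbed = emitted ⇒ πR²·S(1−A) = 4πR²·σT_eq⁴, so T_eq⁴ = S(1−A)/(4σ).
T_eq = [3330 × 0.33 / (4 × 5.67×10⁻⁸)]^(1/4) = (4.84×10⁹)^(1/4) = 264 K.

T_eq ≈ 264 K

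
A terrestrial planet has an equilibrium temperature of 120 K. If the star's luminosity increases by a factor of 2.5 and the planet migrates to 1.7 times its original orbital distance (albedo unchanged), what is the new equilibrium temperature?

T_eq ≈ 116 K

T_eq ∝ L^(1/4) · d^(−1/2).
T′ = 120 × 2.5^(1/4) / 1.7^(1/2) = 116 K.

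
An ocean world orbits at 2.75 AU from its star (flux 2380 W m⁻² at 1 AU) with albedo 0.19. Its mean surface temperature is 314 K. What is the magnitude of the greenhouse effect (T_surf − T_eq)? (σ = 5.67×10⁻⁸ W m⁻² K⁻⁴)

S = 2380/2.75² = 314.7 W m⁻².
T_eq = [S(1−A)/(4σ)]^(1/4) = [314.7×0.81/(4×5.67×10⁻⁸)]^(1/4) = 183.1 K.
ΔT = T_surf − T_eq = 314 − 183.1.

ΔT ≈ 130.9 K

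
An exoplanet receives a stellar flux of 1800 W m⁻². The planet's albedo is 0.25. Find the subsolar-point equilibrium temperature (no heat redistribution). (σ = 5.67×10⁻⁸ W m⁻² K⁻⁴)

T_ss ≈ 393 K

At the subsolar point the surface absorbs S(1−A) and emits σT⁴ per unit area — no factor of 4, since only the local patch is in balance.
T = [1800 × 0.75 / 5.67×10⁻⁸]^(1/4) = (2.38×10¹⁰)^(1/4) = 393 K.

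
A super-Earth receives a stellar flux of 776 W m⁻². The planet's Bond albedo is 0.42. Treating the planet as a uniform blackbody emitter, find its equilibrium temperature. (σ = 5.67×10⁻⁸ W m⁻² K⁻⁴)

T_eq ≈ 211 K

Energy balance: absorbed = emitted ⇒ πR²·S(1−A) = 4πR²·σT_eq⁴, so T_eq⁴ = S(1−A)/(4σ).
T_eq = [776 × 0.58 / (4 × 5.67×10⁻⁸)]^(1/4) = (1.98×10⁹)^(1/4) = 211 K.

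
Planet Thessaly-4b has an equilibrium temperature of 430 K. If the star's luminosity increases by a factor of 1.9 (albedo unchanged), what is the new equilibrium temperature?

T_eq ∝ L^(1/4) · d^(−1/2).
T′ = 430 × 1.9^(1/4) = 505 K.

T_eq ≈ 505 K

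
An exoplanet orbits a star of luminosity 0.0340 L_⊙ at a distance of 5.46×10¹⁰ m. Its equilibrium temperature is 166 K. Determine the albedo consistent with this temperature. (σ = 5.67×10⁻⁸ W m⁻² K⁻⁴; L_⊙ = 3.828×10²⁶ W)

A ≈ 0.50

L = 0.0340 × 3.828×10²⁶ = 1.30×10²⁵ W.
Flux: S = L/(4πd²) = 1.30×10²⁵/(4π×(5.46×10¹⁰)²) = 347 W m⁻².
From T_eq⁴ = S(1−A)/(4σ): 1−A = 4σT_eq⁴/S.
1−A = 4 × 5.67×10⁻⁸ × (166)⁴ / 347 = 0.496.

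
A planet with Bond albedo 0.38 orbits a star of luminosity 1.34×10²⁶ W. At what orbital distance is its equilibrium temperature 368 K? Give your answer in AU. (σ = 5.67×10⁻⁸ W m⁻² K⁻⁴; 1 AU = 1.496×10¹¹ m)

d ≈ 0.266 AU

From T_eq⁴ = L(1−A)/(16πσd²): d = √[L(1−A)/(16πσT_eq⁴)].
d = √[1.34×10²⁶ × 0.62 / (16π × 5.67×10⁻⁸ × (368)⁴)] = 3.99×10¹⁰ m = 0.266 AU.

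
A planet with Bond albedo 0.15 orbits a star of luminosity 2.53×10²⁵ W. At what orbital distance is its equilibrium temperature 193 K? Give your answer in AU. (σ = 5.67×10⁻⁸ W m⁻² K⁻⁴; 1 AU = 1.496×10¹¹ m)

d ≈ 0.493 AU

From T_eq⁴ = L(1−A)/(16πσd²): d = √[L(1−A)/(16πσT_eq⁴)].
d = √[2.53×10²⁵ × 0.85 / (16π × 5.67×10⁻⁸ × (193)⁴)] = 7.37×10¹⁰ m = 0.493 AU.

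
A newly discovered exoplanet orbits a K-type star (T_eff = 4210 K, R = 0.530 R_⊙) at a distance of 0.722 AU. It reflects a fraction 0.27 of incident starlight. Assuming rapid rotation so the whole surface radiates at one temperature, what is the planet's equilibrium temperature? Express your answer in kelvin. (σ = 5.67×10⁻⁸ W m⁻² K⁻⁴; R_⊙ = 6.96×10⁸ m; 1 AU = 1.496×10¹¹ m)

T_eq ≈ 161 K

R_⋆ = 0.530 × 6.96×10⁸ = 3.69×10⁸ m.
d = 0.722 AU = 1.08×10¹¹ m.
L = 4πR_⋆²σT_⋆⁴ = 4π(3.69×10⁸)² × 5.67×10⁻⁸ × (4210)⁴ = 3.05×10²⁵ W.
S = L/(4πd²) = 208 W m⁻².
Energy balance: absorbed = emitted ⇒ πR²·S(1−A) = 4πR²·σT_eq⁴, so T_eq⁴ = S(1−A)/(4σ).
T_eq = [208 × 0.73 / (4 × 5.67×10⁻⁸)]^(1/4) = (6.69×10⁸)^(1/4) = 161 K.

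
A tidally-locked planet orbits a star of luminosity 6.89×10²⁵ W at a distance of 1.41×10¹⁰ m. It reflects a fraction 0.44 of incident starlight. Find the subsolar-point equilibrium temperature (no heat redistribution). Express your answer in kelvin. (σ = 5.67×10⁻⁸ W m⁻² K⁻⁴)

Flux: S = L/(4πd²) = 6.89×10²⁵/(4π×(1.41×10¹⁰)²) = 2.76×10⁴ W m⁻².
At the subsolar point the surface absorbs S(1−A) and emits σT⁴ per unit area — no factor of 4, since only the local patch is in balance.
T = [2.76×10⁴ × 0.56 / 5.67×10⁻⁸]^(1/4) = (2.72×10¹¹)^(1/4) = 722 K.

T_ss ≈ 722 K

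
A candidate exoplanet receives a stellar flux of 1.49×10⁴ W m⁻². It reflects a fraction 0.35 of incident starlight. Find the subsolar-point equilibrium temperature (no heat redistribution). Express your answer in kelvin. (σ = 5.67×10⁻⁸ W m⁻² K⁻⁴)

T_ss ≈ 643 K

At the subsolar point the surface absorbs S(1−A) and emits σT⁴ per unit area — no factor of 4, since only the local patch is in balance.
T = [1.49×10⁴ × 0.65 / 5.67×10⁻⁸]^(1/4) = (1.71×10¹¹)^(1/4) = 643 K.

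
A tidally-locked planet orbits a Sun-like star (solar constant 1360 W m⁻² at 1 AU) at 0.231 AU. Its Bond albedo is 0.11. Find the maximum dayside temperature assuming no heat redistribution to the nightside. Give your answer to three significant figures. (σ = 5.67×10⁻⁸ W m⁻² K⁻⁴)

T_ss ≈ 795 K

Flux at 0.231 AU: S = 1360/0.231² = 2.55×10⁴ W m⁻².
With no redistribution each surface element balances locally: S(1−A) = σT⁴.
T = [2.55×10⁴ × 0.89 / 5.67×10⁻⁸]^(1/4) = (4.00×10¹¹)^(1/4) = 795 K.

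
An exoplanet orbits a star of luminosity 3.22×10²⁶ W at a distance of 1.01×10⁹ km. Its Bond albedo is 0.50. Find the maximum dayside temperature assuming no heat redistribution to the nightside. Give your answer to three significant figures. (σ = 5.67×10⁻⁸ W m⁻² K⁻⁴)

d = 1.01×10⁹ km = 1.01×10¹² m.
Flux: S = L/(4πd²) = 3.22×10²⁶/(4π×(1.01×10¹²)²) = 25.1 W m⁻².
With no redistribution each surface element balances locally: S(1−A) = σT⁴.
T = [25.1 × 0.50 / 5.67×10⁻⁸]^(1/4) = (2.22×10⁸)^(1/4) = 122 K.

T_ss ≈ 122 K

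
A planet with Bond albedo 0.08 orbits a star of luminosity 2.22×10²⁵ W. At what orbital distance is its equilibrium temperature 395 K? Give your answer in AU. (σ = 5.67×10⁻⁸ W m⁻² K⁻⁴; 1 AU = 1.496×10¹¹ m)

d ≈ 0.115 AU

From T_eq⁴ = L(1−A)/(16πσd²): d = √[L(1−A)/(16πσT_eq⁴)].
d = √[2.22×10²⁵ × 0.92 / (16π × 5.67×10⁻⁸ × (395)⁴)] = 1.72×10¹⁰ m = 0.115 AU.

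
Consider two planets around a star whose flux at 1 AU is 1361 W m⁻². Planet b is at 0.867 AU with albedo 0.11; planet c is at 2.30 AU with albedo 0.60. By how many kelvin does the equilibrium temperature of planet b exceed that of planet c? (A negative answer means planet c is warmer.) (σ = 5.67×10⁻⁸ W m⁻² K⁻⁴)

ΔT ≈ 144.4 K

T_eq = [S₀(1−A)/(4σd²)]^(1/4), so T ∝ (1−A)^(1/4) / √d.
T₁ = [1361×0.89/(4×5.67×10⁻⁸×0.867²)]^(1/4) = 290.33 K.
T₂ = [1361×0.40/(4×5.67×10⁻⁸×2.30²)]^(1/4) = 145.95 K.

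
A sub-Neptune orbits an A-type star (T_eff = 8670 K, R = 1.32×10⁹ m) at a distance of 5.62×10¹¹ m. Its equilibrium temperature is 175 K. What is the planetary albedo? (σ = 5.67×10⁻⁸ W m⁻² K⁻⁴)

A ≈ 0.88

L = 4πR_⋆²σT_⋆⁴ = 4π(1.32×10⁹)² × 5.67×10⁻⁸ × (8670)⁴ = 7.01×10²⁷ W.
S = L/(4πd²) = 1770 W m⁻².
From T_eq⁴ = S(1−A)/(4σ): 1−A = 4σT_eq⁴/S.
1−A = 4 × 5.67×10⁻⁸ × (175)⁴ / 1770 = 0.120.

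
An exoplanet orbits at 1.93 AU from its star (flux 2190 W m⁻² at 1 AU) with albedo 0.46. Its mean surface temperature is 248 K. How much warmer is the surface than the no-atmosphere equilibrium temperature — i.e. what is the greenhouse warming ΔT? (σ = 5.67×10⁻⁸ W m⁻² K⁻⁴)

ΔT ≈ 54.6 K

S = 2190/1.93² = 587.9 W m⁻².
T_eq = [S(1−A)/(4σ)]^(1/4) = [587.9×0.54/(4×5.67×10⁻⁸)]^(1/4) = 193.4 K.
ΔT = T_surf − T_eq = 248 − 193.4.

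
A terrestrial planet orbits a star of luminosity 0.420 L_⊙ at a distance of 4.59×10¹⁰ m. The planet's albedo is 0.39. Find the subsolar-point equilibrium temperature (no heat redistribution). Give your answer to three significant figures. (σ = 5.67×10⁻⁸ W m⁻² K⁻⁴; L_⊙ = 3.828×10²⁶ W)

L = 0.420 × 3.828×10²⁶ = 1.61×10²⁶ W.
Flux: S = L/(4πd²) = 1.61×10²⁶/(4π×(4.59×10¹⁰)²) = 6070 W m⁻².
At the subsolar point the surface absorbs S(1−A) and emits σT⁴ per unit area — no factor of 4, since only the local patch is in balance.
T = [6070 × 0.61 / 5.67×10⁻⁸]^(1/4) = (6.53×10¹⁰)^(1/4) = 506 K.

T_ss ≈ 506 K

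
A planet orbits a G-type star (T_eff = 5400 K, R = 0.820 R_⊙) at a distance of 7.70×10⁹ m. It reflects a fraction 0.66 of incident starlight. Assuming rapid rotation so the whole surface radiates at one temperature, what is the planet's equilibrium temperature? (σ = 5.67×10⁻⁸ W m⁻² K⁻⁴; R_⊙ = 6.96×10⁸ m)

T_eq ≈ 794 K

R_⋆ = 0.820 × 6.96×10⁸ = 5.71×10⁸ m.
L = 4πR_⋆²σT_⋆⁴ = 4π(5.71×10⁸)² × 5.67×10⁻⁸ × (5400)⁴ = 1.97×10²⁶ W.
S = L/(4πd²) = 2.65×10⁵ W m⁻².
Energy balance: absorbed = emitted ⇒ πR²·S(1−A) = 4πR²·σT_eq⁴, so T_eq⁴ = S(1−A)/(4σ).
T_eq = [2.65×10⁵ × 0.34 / (4 × 5.67×10⁻⁸)]^(1/4) = (3.97×10¹¹)^(1/4) = 794 K.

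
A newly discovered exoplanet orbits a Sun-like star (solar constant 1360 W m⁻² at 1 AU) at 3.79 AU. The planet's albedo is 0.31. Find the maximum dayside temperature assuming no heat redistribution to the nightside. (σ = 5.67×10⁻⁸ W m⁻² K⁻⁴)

Flux at 3.79 AU: S = 1360/3.79² = 94.7 W m⁻².
With no redistribution each surface element balances locally: S(1−A) = σT⁴.
T = [94.7 × 0.69 / 5.67×10⁻⁸]^(1/4) = (1.15×10⁹)^(1/4) = 184 K.

T_ss ≈ 184 K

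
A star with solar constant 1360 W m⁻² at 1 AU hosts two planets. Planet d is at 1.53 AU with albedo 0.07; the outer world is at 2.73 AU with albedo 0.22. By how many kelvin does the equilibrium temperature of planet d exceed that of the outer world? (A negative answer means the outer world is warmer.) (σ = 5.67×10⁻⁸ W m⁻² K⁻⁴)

T_eq = [S₀(1−A)/(4σd²)]^(1/4), so T ∝ (1−A)^(1/4) / √d.
T₁ = [1360×0.93/(4×5.67×10⁻⁸×1.53²)]^(1/4) = 220.93 K.
T₂ = [1360×0.78/(4×5.67×10⁻⁸×2.73²)]^(1/4) = 158.28 K.

ΔT ≈ 62.7 K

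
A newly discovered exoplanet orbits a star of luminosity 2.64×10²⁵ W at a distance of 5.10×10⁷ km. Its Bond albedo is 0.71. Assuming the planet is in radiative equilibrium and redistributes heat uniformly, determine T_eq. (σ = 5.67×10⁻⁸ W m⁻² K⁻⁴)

T_eq ≈ 179 K

d = 5.10×10⁷ km = 5.10×10¹⁰ m.
Flux: S = L/(4πd²) = 2.64×10²⁵/(4π×(5.10×10¹⁰)²) = 808 W m⁻².
Energy balance: absorbed = emitted ⇒ πR²·S(1−A) = 4πR²·σT_eq⁴, so T_eq⁴ = S(1−A)/(4σ).
T_eq = [808 × 0.29 / (4 × 5.67×10⁻⁸)]^(1/4) = (1.03×10⁹)^(1/4) = 179 K.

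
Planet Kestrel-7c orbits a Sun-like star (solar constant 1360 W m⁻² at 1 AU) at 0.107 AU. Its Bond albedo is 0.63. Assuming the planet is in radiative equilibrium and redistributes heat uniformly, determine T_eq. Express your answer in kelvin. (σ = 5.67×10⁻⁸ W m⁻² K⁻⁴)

Flux at 0.107 AU: S = 1360/0.107² = 1.19×10⁵ W m⁻².
Energy balance: absorbed = emitted ⇒ πR²·S(1−A) = 4πR²·σT_eq⁴, so T_eq⁴ = S(1−A)/(4σ).
T_eq = [1.19×10⁵ × 0.37 / (4 × 5.67×10⁻⁸)]^(1/4) = (1.94×10¹¹)^(1/4) = 663 K.

T_eq ≈ 663 K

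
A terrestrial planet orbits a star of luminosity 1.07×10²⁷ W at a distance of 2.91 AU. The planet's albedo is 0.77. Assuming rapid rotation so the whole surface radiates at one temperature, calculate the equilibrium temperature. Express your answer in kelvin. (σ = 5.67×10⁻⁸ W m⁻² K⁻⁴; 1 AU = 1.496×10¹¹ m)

T_eq ≈ 146 K

d = 2.91 AU = 4.35×10¹¹ m.
Flux: S = L/(4πd²) = 1.07×10²⁷/(4π×(4.35×10¹¹)²) = 449 W m⁻².
Energy balance: absorbed = emitted ⇒ πR²·S(1−A) = 4πR²·σT_eq⁴, so T_eq⁴ = S(1−A)/(4σ).
T_eq = [449 × 0.23 / (4 × 5.67×10⁻⁸)]^(1/4) = (4.56×10⁸)^(1/4) = 146 K.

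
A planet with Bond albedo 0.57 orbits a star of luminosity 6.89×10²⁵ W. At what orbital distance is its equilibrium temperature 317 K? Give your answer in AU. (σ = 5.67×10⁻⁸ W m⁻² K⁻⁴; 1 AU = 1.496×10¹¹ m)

From T_eq⁴ = L(1−A)/(16πσd²): d = √[L(1−A)/(16πσT_eq⁴)].
d = √[6.89×10²⁵ × 0.43 / (16π × 5.67×10⁻⁸ × (317)⁴)] = 3.21×10¹⁰ m = 0.214 AU.

d ≈ 0.214 AU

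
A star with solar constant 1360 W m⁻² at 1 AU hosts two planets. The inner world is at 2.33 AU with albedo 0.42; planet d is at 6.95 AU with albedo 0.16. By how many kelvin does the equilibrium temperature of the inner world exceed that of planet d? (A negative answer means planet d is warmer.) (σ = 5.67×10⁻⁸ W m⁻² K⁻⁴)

ΔT ≈ 58.0 K

T_eq = [S₀(1−A)/(4σd²)]^(1/4), so T ∝ (1−A)^(1/4) / √d.
T₁ = [1360×0.58/(4×5.67×10⁻⁸×2.33²)]^(1/4) = 159.09 K.
T₂ = [1360×0.84/(4×5.67×10⁻⁸×6.95²)]^(1/4) = 101.05 K.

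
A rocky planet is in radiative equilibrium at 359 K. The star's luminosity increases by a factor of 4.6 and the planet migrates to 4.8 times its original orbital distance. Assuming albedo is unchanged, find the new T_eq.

T_eq ≈ 240 K

T_eq ∝ L^(1/4) · d^(−1/2).
T′ = 359 × 4.6^(1/4) / 4.8^(1/2) = 240 K.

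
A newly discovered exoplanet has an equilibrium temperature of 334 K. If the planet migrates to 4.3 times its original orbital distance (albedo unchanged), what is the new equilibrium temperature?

T_eq ∝ L^(1/4) · d^(−1/2).
T′ = 334 / 4.3^(1/2) = 161 K.

T_eq ≈ 161 K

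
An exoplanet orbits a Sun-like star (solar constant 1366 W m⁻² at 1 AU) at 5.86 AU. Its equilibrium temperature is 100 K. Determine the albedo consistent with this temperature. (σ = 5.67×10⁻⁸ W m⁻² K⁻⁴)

Flux at 5.86 AU: S = 1366/5.86² = 39.8 W m⁻².
From T_eq⁴ = S(1−A)/(4σ): 1−A = 4σT_eq⁴/S.
1−A = 4 × 5.67×10⁻⁸ × (100)⁴ / 39.8 = 0.570.

A ≈ 0.43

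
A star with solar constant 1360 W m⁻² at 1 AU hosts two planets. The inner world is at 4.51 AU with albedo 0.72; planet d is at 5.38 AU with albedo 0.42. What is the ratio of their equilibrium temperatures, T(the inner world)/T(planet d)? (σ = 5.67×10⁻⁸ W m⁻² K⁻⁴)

T₁/T₂ ≈ 0.910

T_eq = [S₀(1−A)/(4σd²)]^(1/4), so T ∝ (1−A)^(1/4) / √d.
T₁ = [1360×0.28/(4×5.67×10⁻⁸×4.51²)]^(1/4) = 95.32 K.
T₂ = [1360×0.58/(4×5.67×10⁻⁸×5.38²)]^(1/4) = 104.70 K.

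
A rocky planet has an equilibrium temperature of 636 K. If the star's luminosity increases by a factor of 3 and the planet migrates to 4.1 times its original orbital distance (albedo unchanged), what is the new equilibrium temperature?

T_eq ≈ 413 K

T_eq ∝ L^(1/4) · d^(−1/2).
T′ = 636 × 3^(1/4) / 4.1^(1/2) = 413 K.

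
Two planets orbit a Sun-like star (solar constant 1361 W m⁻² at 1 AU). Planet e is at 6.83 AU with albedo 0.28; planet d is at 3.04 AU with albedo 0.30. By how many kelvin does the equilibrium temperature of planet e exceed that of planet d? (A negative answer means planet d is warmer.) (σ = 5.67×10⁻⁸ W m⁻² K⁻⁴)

T_eq = [S₀(1−A)/(4σd²)]^(1/4), so T ∝ (1−A)^(1/4) / √d.
T₁ = [1361×0.72/(4×5.67×10⁻⁸×6.83²)]^(1/4) = 98.10 K.
T₂ = [1361×0.70/(4×5.67×10⁻⁸×3.04²)]^(1/4) = 146.01 K.

ΔT ≈ -47.9 K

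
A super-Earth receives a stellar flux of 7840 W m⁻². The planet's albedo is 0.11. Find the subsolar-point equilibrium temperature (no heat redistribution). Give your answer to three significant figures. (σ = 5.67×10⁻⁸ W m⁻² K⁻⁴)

At the subsolar point the surface absorbs S(1−A) and emits σT⁴ per unit area — no factor of 4, since only the local patch is in balance.
T = [7840 × 0.89 / 5.67×10⁻⁸]^(1/4) = (1.23×10¹¹)^(1/4) = 592 K.

T_ss ≈ 592 K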